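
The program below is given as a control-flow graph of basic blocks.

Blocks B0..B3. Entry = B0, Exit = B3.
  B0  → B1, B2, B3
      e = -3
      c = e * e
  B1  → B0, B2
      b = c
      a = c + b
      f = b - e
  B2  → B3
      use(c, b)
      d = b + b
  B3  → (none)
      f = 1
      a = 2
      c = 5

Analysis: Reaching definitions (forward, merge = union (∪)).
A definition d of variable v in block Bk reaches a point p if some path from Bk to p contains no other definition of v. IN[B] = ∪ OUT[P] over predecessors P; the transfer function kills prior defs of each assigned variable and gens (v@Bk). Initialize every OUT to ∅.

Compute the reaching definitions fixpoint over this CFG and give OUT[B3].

Answer: {a@B3, b@B1, c@B3, d@B2, e@B0, f@B3}

Trace:
Per-block solution:
  B0:  IN={a@B1, b@B1, c@B0, e@B0, f@B1}  OUT={a@B1, b@B1, c@B0, e@B0, f@B1}
  B1:  IN={a@B1, b@B1, c@B0, e@B0, f@B1}  OUT={a@B1, b@B1, c@B0, e@B0, f@B1}
  B2:  IN={a@B1, b@B1, c@B0, e@B0, f@B1}  OUT={a@B1, b@B1, c@B0, d@B2, e@B0, f@B1}
  B3:  IN={a@B1, b@B1, c@B0, d@B2, e@B0, f@B1}  OUT={a@B3, b@B1, c@B3, d@B2, e@B0, f@B3}

Merge at B3: IN[B3] = OUT[B0] ⊔ OUT[B2] = {a@B1, b@B1, c@B0, d@B2, e@B0, f@B1}
Applying B3's transfer function to that IN value gives OUT[B3] (row B3 above).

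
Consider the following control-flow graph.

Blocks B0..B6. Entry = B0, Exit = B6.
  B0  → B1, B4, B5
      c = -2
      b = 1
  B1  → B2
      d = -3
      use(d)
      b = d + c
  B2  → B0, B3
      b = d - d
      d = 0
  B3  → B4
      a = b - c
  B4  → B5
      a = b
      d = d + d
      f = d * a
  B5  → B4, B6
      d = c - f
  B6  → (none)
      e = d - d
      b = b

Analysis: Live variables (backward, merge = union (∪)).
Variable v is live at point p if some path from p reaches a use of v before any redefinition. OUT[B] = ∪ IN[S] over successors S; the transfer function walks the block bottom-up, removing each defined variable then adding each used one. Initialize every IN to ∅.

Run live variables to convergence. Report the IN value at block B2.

Per-block solution:
  B0:  IN={d, f}  OUT={b, c, d, f}
  B1:  IN={c, f}  OUT={c, d, f}
  B2:  IN={c, d, f}  OUT={b, c, d, f}
  B3:  IN={b, c, d}  OUT={b, c, d}
  B4:  IN={b, c, d}  OUT={b, c, f}
  B5:  IN={b, c, f}  OUT={b, c, d}
  B6:  IN={b, d}  OUT={}

Merge at B2: OUT[B2] = IN[B0] ⊔ IN[B3] = {b, c, d, f}
Applying B2's transfer function to that OUT value gives IN[B2] (row B2 above).

Answer: {c, d, f}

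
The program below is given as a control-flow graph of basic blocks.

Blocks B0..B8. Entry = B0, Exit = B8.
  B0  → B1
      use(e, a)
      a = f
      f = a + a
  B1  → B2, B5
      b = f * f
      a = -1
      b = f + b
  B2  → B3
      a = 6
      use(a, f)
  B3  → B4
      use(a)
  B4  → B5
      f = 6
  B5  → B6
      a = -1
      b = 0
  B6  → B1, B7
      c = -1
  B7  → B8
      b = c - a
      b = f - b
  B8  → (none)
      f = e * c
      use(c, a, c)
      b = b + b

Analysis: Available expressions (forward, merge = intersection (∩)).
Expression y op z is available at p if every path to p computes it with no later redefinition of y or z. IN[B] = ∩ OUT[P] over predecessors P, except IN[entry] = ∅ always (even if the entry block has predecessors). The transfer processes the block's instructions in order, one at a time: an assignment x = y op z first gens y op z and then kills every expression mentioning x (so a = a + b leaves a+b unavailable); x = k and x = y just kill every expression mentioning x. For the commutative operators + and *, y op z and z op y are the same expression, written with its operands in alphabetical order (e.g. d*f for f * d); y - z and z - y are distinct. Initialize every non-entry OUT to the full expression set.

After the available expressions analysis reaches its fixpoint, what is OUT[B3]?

Answer: {f*f}

Derivation:
Per-block solution:
  B0:   IN={}   OUT={a+a}
  B1:   IN={}   OUT={f*f}
  B2:   IN={f*f}   OUT={f*f}
  B3:   IN={f*f}   OUT={f*f}
  B4:   IN={f*f}   OUT={}
  B5:   IN={}   OUT={}
  B6:   IN={}   OUT={}
  B7:   IN={}   OUT={c-a}
  B8:   IN={c-a}   OUT={c*e, c-a}

Merge at B3: IN[B3] = OUT[B2] = {f*f}
Applying B3's transfer function to that IN value gives OUT[B3] (row B3 above).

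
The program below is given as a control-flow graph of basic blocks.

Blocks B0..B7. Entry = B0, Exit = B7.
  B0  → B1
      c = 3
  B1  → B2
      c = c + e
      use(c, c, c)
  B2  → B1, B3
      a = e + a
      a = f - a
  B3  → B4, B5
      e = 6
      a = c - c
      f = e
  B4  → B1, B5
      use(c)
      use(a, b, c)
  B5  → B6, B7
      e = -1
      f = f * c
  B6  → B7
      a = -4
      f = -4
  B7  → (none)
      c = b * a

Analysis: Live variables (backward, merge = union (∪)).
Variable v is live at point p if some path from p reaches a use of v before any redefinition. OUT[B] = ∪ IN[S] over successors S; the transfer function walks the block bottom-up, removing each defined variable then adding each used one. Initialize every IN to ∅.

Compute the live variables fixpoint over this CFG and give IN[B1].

Per-block solution:
  B0: | IN={a, b, e, f} | OUT={a, b, c, e, f}
  B1: | IN={a, b, c, e, f} | OUT={a, b, c, e, f}
  B2: | IN={a, b, c, e, f} | OUT={a, b, c, e, f}
  B3: | IN={b, c} | OUT={a, b, c, e, f}
  B4: | IN={a, b, c, e, f} | OUT={a, b, c, e, f}
  B5: | IN={a, b, c, f} | OUT={a, b}
  B6: | IN={b} | OUT={a, b}
  B7: | IN={a, b} | OUT={}

Merge at B1: OUT[B1] = IN[B2] = {a, b, c, e, f}
Applying B1's transfer function to that OUT value gives IN[B1] (row B1 above).

Answer: {a, b, c, e, f}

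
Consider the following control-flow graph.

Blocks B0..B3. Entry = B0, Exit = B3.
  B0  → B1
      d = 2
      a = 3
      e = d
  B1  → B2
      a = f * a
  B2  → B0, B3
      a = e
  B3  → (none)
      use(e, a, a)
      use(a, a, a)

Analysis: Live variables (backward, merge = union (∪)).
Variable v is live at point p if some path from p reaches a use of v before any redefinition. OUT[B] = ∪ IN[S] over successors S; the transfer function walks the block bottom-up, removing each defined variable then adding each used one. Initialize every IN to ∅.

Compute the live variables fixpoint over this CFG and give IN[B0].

Per-block solution:
  B0:   IN={f}   OUT={a, e, f}
  B1:   IN={a, e, f}   OUT={e, f}
  B2:   IN={e, f}   OUT={a, e, f}
  B3:   IN={a, e}   OUT={}

Merge at B0: OUT[B0] = IN[B1] = {a, e, f}
Applying B0's transfer function to that OUT value gives IN[B0] (row B0 above).

Answer: {f}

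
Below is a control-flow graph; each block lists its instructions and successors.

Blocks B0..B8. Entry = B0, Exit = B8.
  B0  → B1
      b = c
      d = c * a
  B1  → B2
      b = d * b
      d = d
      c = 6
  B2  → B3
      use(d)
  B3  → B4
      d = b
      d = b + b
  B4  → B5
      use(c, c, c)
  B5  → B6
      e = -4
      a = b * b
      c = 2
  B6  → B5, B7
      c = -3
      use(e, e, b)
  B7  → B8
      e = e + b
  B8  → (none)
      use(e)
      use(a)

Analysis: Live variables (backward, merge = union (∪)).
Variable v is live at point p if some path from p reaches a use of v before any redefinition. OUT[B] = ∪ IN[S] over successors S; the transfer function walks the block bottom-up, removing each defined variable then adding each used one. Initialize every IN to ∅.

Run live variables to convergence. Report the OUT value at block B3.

Fixpoint table:
  B0:   IN={a, c}   OUT={b, d}
  B1:   IN={b, d}   OUT={b, c, d}
  B2:   IN={b, c, d}   OUT={b, c}
  B3:   IN={b, c}   OUT={b, c}
  B4:   IN={b, c}   OUT={b}
  B5:   IN={b}   OUT={a, b, e}
  B6:   IN={a, b, e}   OUT={a, b, e}
  B7:   IN={a, b, e}   OUT={a, e}
  B8:   IN={a, e}   OUT={}

Merge at B3: OUT[B3] = IN[B4] = {b, c}

Answer: {b, c}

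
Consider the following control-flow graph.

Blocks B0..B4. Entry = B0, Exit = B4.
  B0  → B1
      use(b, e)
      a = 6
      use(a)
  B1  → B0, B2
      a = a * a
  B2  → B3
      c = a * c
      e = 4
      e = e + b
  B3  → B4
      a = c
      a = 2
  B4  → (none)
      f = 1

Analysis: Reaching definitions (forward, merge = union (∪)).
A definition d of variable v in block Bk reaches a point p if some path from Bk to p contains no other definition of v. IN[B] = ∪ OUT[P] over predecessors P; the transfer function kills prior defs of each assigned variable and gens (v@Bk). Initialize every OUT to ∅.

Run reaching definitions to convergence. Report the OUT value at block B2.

Per-block solution:
  B0: | IN={a@B1} | OUT={a@B0}
  B1: | IN={a@B0} | OUT={a@B1}
  B2: | IN={a@B1} | OUT={a@B1, c@B2, e@B2}
  B3: | IN={a@B1, c@B2, e@B2} | OUT={a@B3, c@B2, e@B2}
  B4: | IN={a@B3, c@B2, e@B2} | OUT={a@B3, c@B2, e@B2, f@B4}

Merge at B2: IN[B2] = OUT[B1] = {a@B1}
Applying B2's transfer function to that IN value gives OUT[B2] (row B2 above).

Answer: {a@B1, c@B2, e@B2}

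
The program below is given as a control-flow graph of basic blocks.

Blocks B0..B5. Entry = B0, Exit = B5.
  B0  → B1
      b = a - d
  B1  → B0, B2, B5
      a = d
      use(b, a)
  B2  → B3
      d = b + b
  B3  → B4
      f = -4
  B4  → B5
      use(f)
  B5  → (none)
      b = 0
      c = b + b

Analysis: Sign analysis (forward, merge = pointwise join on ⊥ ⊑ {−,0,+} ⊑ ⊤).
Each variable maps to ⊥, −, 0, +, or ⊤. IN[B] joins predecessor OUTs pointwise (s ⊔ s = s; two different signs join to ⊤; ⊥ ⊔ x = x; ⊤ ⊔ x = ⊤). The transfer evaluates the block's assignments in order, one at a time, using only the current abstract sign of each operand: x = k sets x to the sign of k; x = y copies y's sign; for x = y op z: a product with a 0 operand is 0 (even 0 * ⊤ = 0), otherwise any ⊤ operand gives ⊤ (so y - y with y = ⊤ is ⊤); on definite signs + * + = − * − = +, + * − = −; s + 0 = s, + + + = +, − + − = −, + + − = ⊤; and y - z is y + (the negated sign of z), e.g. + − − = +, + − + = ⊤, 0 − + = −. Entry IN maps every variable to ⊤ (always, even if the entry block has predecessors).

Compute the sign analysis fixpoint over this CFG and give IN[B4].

Answer: {a: ⊤, b: ⊤, c: ⊤, d: ⊤, e: ⊤, f: -}

Working:
Per-block solution:
  B0:   IN=(all ⊤)   OUT=(all ⊤)
  B1:   IN=(all ⊤)   OUT=(all ⊤)
  B2:   IN=(all ⊤)   OUT=(all ⊤)
  B3:   IN=(all ⊤)   OUT={f:-; rest ⊤}
  B4:   IN={f:-; rest ⊤}   OUT={f:-; rest ⊤}
  B5:   IN=(all ⊤)   OUT={b:0, c:0; rest ⊤}

Merge at B4: IN[B4] = OUT[B3] = {a: ⊤, b: ⊤, c: ⊤, d: ⊤, e: ⊤, f: -}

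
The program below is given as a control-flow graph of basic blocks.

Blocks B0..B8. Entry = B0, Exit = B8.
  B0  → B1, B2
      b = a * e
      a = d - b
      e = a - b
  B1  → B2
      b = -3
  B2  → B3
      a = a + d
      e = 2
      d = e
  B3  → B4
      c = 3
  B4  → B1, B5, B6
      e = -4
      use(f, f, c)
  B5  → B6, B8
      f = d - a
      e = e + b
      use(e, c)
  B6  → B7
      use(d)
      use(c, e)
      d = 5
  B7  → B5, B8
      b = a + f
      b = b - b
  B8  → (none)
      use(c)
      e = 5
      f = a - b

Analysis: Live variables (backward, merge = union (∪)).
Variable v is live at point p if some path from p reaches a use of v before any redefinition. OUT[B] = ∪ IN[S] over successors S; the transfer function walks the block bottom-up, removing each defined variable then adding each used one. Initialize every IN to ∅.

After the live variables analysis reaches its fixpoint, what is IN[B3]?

Answer: {a, b, d, f}

Trace:
Per-block solution:
  B0: | IN={a, d, e, f} | OUT={a, b, d, f}
  B1: | IN={a, d, f} | OUT={a, b, d, f}
  B2: | IN={a, b, d, f} | OUT={a, b, d, f}
  B3: | IN={a, b, d, f} | OUT={a, b, c, d, f}
  B4: | IN={a, b, c, d, f} | OUT={a, b, c, d, e, f}
  B5: | IN={a, b, c, d, e} | OUT={a, b, c, d, e, f}
  B6: | IN={a, c, d, e, f} | OUT={a, c, d, e, f}
  B7: | IN={a, c, d, e, f} | OUT={a, b, c, d, e}
  B8: | IN={a, b, c} | OUT={}

Merge at B3: OUT[B3] = IN[B4] = {a, b, c, d, f}
Applying B3's transfer function to that OUT value gives IN[B3] (row B3 above).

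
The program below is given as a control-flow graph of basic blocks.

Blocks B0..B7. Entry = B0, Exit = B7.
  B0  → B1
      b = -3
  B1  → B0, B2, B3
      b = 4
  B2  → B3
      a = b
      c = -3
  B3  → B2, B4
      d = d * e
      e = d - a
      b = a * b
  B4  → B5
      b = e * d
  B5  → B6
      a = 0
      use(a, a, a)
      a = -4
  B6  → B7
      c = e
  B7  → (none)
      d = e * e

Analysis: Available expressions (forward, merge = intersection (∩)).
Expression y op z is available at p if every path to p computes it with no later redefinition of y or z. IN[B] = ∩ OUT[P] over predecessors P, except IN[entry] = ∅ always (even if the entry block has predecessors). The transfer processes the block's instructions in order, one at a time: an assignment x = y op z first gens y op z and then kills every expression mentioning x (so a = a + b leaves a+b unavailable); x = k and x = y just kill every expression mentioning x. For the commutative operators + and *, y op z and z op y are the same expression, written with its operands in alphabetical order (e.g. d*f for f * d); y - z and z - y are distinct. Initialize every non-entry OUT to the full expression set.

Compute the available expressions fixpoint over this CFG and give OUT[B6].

Converged values:
  B0: | IN={} | OUT={}
  B1: | IN={} | OUT={}
  B2: | IN={} | OUT={}
  B3: | IN={} | OUT={d-a}
  B4: | IN={d-a} | OUT={d*e, d-a}
  B5: | IN={d*e, d-a} | OUT={d*e}
  B6: | IN={d*e} | OUT={d*e}
  B7: | IN={d*e} | OUT={e*e}

Merge at B6: IN[B6] = OUT[B5] = {d*e}
Applying B6's transfer function to that IN value gives OUT[B6] (row B6 above).

Answer: {d*e}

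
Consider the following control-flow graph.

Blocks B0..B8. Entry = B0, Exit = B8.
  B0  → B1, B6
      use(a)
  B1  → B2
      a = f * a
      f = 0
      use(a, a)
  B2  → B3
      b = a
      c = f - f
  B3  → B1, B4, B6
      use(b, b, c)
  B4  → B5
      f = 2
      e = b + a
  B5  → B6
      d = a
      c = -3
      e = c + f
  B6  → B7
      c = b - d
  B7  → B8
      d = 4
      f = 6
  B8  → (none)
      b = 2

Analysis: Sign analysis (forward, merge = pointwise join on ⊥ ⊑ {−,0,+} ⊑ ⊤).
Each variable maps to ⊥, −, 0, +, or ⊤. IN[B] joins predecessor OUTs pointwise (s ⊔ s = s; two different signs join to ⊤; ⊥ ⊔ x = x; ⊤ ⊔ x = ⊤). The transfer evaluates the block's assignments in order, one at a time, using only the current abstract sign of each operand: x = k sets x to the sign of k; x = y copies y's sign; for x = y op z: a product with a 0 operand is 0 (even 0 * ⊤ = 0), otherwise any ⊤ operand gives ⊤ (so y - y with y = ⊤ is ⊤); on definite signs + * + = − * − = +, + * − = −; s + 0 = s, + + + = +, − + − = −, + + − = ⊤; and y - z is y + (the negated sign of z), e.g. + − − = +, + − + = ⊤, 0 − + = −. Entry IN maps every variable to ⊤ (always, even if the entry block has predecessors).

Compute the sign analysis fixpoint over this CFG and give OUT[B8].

Answer: {a: ⊤, b: +, c: ⊤, d: +, e: ⊤, f: +}

Derivation:
Per-block solution:
  B0:  IN=(all ⊤)  OUT=(all ⊤)
  B1:  IN=(all ⊤)  OUT={f:0; rest ⊤}
  B2:  IN={f:0; rest ⊤}  OUT={c:0, f:0; rest ⊤}
  B3:  IN={c:0, f:0; rest ⊤}  OUT={c:0, f:0; rest ⊤}
  B4:  IN={c:0, f:0; rest ⊤}  OUT={c:0, f:+; rest ⊤}
  B5:  IN={c:0, f:+; rest ⊤}  OUT={c:-, f:+; rest ⊤}
  B6:  IN=(all ⊤)  OUT=(all ⊤)
  B7:  IN=(all ⊤)  OUT={d:+, f:+; rest ⊤}
  B8:  IN={d:+, f:+; rest ⊤}  OUT={b:+, d:+, f:+; rest ⊤}

Merge at B8: IN[B8] = OUT[B7] = {a: ⊤, b: ⊤, c: ⊤, d: +, e: ⊤, f: +}
Applying B8's transfer function to that IN value gives OUT[B8] (row B8 above).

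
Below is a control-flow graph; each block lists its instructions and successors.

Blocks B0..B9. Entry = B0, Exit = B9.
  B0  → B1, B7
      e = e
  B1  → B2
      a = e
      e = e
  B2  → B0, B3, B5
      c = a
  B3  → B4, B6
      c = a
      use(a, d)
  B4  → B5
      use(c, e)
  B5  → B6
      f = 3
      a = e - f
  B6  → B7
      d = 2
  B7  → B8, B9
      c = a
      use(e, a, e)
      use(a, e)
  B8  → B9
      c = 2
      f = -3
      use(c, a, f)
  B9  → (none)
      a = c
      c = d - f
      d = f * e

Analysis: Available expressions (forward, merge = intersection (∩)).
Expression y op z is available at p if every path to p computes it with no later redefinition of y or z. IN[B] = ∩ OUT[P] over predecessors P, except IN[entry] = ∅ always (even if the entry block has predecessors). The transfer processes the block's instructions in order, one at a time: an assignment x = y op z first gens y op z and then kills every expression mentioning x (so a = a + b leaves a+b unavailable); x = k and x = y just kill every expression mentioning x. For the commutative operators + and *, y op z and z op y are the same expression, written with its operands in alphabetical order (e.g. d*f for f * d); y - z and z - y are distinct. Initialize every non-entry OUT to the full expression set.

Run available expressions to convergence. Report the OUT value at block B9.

Answer: {e*f}

Derivation:
Converged values:
  B0:  IN={}  OUT={}
  B1:  IN={}  OUT={}
  B2:  IN={}  OUT={}
  B3:  IN={}  OUT={}
  B4:  IN={}  OUT={}
  B5:  IN={}  OUT={e-f}
  B6:  IN={}  OUT={}
  B7:  IN={}  OUT={}
  B8:  IN={}  OUT={}
  B9:  IN={}  OUT={e*f}

Merge at B9: IN[B9] = OUT[B7] ∩ OUT[B8] = {}
Applying B9's transfer function to that IN value gives OUT[B9] (row B9 above).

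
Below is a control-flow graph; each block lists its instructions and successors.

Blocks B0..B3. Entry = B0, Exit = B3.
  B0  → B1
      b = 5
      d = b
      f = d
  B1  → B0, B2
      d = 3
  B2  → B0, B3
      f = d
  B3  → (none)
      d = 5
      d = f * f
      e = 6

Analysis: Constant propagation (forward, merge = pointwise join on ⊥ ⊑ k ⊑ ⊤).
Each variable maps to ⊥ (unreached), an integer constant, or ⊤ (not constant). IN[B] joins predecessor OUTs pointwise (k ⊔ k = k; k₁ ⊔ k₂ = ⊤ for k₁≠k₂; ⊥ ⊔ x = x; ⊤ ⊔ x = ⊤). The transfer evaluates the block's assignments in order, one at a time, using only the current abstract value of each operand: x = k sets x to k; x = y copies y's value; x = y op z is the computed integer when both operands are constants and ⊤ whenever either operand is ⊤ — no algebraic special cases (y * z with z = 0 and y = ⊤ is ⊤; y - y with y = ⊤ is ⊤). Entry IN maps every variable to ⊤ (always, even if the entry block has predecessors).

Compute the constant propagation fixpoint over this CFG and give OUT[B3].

Converged values:
  B0: | IN=(all ⊤) | OUT={b:5, d:5, f:5; rest ⊤}
  B1: | IN={b:5, d:5, f:5; rest ⊤} | OUT={b:5, d:3, f:5; rest ⊤}
  B2: | IN={b:5, d:3, f:5; rest ⊤} | OUT={b:5, d:3, f:3; rest ⊤}
  B3: | IN={b:5, d:3, f:3; rest ⊤} | OUT={b:5, d:9, e:6, f:3; rest ⊤}

Merge at B3: IN[B3] = OUT[B2] = {a: ⊤, b: 5, c: ⊤, d: 3, e: ⊤, f: 3}
Applying B3's transfer function to that IN value gives OUT[B3] (row B3 above).

Answer: {a: ⊤, b: 5, c: ⊤, d: 9, e: 6, f: 3}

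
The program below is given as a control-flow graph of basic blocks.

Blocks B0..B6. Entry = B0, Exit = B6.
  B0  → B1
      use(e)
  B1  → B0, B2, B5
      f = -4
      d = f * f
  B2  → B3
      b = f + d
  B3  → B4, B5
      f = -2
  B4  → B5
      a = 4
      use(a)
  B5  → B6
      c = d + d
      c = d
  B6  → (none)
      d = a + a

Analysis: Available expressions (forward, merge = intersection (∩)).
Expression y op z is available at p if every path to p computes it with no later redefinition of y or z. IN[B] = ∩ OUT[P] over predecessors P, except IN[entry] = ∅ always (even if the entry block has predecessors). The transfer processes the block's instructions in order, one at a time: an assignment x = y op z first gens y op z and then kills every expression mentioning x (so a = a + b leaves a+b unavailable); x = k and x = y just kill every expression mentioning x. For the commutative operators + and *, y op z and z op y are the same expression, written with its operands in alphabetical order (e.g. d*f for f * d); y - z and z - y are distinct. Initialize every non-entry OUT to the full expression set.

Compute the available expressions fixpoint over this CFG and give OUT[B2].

Converged values:
  B0:  IN={}  OUT={}
  B1:  IN={}  OUT={f*f}
  B2:  IN={f*f}  OUT={d+f, f*f}
  B3:  IN={d+f, f*f}  OUT={}
  B4:  IN={}  OUT={}
  B5:  IN={}  OUT={d+d}
  B6:  IN={d+d}  OUT={a+a}

Merge at B2: IN[B2] = OUT[B1] = {f*f}
Applying B2's transfer function to that IN value gives OUT[B2] (row B2 above).

Answer: {d+f, f*f}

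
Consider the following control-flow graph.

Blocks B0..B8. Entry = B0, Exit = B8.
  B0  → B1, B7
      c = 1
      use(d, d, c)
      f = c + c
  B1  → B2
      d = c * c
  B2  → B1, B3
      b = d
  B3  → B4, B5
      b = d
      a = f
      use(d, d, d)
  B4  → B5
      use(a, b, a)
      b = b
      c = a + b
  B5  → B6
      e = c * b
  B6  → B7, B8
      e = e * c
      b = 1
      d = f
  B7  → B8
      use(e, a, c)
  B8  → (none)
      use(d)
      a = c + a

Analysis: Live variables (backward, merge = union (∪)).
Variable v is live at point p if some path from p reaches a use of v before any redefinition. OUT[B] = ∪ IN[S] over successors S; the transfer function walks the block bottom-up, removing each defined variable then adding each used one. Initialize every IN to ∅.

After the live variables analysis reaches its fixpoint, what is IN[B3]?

Fixpoint table:
  B0:  IN={a, d, e}  OUT={a, c, d, e, f}
  B1:  IN={c, f}  OUT={c, d, f}
  B2:  IN={c, d, f}  OUT={c, d, f}
  B3:  IN={c, d, f}  OUT={a, b, c, f}
  B4:  IN={a, b, f}  OUT={a, b, c, f}
  B5:  IN={a, b, c, f}  OUT={a, c, e, f}
  B6:  IN={a, c, e, f}  OUT={a, c, d, e}
  B7:  IN={a, c, d, e}  OUT={a, c, d}
  B8:  IN={a, c, d}  OUT={}

Merge at B3: OUT[B3] = IN[B4] ⊔ IN[B5] = {a, b, c, f}
Applying B3's transfer function to that OUT value gives IN[B3] (row B3 above).

Answer: {c, d, f}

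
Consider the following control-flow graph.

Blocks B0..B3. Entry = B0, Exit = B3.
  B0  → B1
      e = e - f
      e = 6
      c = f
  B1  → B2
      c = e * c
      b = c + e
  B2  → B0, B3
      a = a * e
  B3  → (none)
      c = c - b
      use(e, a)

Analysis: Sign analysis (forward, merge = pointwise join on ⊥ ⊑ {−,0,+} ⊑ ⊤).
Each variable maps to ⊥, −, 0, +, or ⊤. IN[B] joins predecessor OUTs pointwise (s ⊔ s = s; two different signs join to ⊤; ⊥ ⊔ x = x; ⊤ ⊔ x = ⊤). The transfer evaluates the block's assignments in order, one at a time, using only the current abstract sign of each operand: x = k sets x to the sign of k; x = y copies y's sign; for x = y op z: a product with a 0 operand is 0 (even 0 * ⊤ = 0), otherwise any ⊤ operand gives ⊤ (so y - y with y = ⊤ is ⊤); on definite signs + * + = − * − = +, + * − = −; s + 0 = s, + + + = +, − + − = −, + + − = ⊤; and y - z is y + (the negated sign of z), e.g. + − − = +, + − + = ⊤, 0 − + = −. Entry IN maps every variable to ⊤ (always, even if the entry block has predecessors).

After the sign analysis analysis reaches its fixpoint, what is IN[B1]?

Converged values:
  B0:  IN=(all ⊤)  OUT={e:+; rest ⊤}
  B1:  IN={e:+; rest ⊤}  OUT={e:+; rest ⊤}
  B2:  IN={e:+; rest ⊤}  OUT={e:+; rest ⊤}
  B3:  IN={e:+; rest ⊤}  OUT={e:+; rest ⊤}

Merge at B1: IN[B1] = OUT[B0] = {a: ⊤, b: ⊤, c: ⊤, d: ⊤, e: +, f: ⊤}

Answer: {a: ⊤, b: ⊤, c: ⊤, d: ⊤, e: +, f: ⊤}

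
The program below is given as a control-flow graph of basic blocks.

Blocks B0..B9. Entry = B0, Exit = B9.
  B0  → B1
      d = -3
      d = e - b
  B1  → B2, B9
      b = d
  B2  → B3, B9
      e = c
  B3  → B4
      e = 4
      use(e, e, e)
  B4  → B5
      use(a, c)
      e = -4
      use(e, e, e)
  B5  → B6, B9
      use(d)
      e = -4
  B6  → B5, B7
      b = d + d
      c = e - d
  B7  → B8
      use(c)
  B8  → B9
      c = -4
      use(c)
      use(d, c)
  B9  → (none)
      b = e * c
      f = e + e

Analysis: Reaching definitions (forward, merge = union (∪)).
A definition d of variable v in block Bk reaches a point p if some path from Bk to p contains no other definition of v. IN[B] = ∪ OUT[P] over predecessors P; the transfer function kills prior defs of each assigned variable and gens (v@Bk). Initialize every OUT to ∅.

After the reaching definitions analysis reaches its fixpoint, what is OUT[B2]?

Answer: {b@B1, d@B0, e@B2}

Trace:
Per-block solution:
  B0: | IN={} | OUT={d@B0}
  B1: | IN={d@B0} | OUT={b@B1, d@B0}
  B2: | IN={b@B1, d@B0} | OUT={b@B1, d@B0, e@B2}
  B3: | IN={b@B1, d@B0, e@B2} | OUT={b@B1, d@B0, e@B3}
  B4: | IN={b@B1, d@B0, e@B3} | OUT={b@B1, d@B0, e@B4}
  B5: | IN={b@B1, b@B6, c@B6, d@B0, e@B4, e@B5} | OUT={b@B1, b@B6, c@B6, d@B0, e@B5}
  B6: | IN={b@B1, b@B6, c@B6, d@B0, e@B5} | OUT={b@B6, c@B6, d@B0, e@B5}
  B7: | IN={b@B6, c@B6, d@B0, e@B5} | OUT={b@B6, c@B6, d@B0, e@B5}
  B8: | IN={b@B6, c@B6, d@B0, e@B5} | OUT={b@B6, c@B8, d@B0, e@B5}
  B9: | IN={b@B1, b@B6, c@B6, c@B8, d@B0, e@B2, e@B5} | OUT={b@B9, c@B6, c@B8, d@B0, e@B2, e@B5, f@B9}

Merge at B2: IN[B2] = OUT[B1] = {b@B1, d@B0}
Applying B2's transfer function to that IN value gives OUT[B2] (row B2 above).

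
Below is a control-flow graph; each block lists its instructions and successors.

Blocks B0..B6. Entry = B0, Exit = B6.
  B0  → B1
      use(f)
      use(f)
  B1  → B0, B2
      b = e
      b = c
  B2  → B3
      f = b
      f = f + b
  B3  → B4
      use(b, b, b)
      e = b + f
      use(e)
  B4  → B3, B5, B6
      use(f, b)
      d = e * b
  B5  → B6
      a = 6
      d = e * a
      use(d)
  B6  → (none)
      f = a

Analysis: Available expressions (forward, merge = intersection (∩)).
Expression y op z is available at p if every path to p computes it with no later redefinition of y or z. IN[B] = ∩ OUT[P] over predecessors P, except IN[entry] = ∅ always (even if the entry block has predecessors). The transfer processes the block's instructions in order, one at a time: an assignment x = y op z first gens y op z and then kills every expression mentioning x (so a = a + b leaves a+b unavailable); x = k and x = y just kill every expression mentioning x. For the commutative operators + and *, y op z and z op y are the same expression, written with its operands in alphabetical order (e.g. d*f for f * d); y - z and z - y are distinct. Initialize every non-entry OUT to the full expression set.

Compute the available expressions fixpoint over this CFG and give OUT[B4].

Answer: {b*e, b+f}

Working:
Per-block solution:
  B0:   IN={}   OUT={}
  B1:   IN={}   OUT={}
  B2:   IN={}   OUT={}
  B3:   IN={}   OUT={b+f}
  B4:   IN={b+f}   OUT={b*e, b+f}
  B5:   IN={b*e, b+f}   OUT={a*e, b*e, b+f}
  B6:   IN={b*e, b+f}   OUT={b*e}

Merge at B4: IN[B4] = OUT[B3] = {b+f}
Applying B4's transfer function to that IN value gives OUT[B4] (row B4 above).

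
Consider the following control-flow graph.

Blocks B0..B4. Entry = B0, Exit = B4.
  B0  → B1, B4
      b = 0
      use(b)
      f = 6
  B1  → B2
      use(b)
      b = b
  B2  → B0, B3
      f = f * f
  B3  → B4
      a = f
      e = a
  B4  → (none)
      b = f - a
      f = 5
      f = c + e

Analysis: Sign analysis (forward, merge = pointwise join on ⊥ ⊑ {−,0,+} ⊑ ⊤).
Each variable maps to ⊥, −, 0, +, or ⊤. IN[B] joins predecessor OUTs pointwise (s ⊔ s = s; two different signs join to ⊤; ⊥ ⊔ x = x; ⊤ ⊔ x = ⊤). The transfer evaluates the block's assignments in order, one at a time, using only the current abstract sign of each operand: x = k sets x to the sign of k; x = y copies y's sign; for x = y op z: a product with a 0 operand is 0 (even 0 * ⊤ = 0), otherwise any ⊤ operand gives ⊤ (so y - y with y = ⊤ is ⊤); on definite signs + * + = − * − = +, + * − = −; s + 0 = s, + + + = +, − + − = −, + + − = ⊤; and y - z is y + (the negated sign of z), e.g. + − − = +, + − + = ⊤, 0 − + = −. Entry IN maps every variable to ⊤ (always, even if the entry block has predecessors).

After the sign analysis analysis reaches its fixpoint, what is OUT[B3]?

Answer: {a: +, b: 0, c: ⊤, d: ⊤, e: +, f: +}

Trace:
Per-block solution:
  B0:  IN=(all ⊤)  OUT={b:0, f:+; rest ⊤}
  B1:  IN={b:0, f:+; rest ⊤}  OUT={b:0, f:+; rest ⊤}
  B2:  IN={b:0, f:+; rest ⊤}  OUT={b:0, f:+; rest ⊤}
  B3:  IN={b:0, f:+; rest ⊤}  OUT={a:+, b:0, e:+, f:+; rest ⊤}
  B4:  IN={b:0, f:+; rest ⊤}  OUT=(all ⊤)

Merge at B3: IN[B3] = OUT[B2] = {a: ⊤, b: 0, c: ⊤, d: ⊤, e: ⊤, f: +}
Applying B3's transfer function to that IN value gives OUT[B3] (row B3 above).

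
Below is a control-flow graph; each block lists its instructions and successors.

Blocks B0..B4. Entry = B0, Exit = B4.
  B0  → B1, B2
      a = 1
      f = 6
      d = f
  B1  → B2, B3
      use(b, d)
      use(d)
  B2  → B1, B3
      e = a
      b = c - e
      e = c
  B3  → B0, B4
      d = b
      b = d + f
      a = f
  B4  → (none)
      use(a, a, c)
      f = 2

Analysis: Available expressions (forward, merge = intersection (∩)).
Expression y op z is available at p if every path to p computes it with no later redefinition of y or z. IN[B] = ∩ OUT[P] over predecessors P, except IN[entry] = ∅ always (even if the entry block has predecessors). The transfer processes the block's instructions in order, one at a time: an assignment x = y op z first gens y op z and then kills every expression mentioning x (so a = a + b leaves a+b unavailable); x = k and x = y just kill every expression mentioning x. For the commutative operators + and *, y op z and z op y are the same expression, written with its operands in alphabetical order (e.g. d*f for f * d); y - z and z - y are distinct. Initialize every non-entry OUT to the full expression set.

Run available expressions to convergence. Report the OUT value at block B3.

Answer: {d+f}

Working:
Converged values:
  B0:   IN={}   OUT={}
  B1:   IN={}   OUT={}
  B2:   IN={}   OUT={}
  B3:   IN={}   OUT={d+f}
  B4:   IN={d+f}   OUT={}

Merge at B3: IN[B3] = OUT[B1] ∩ OUT[B2] = {}
Applying B3's transfer function to that IN value gives OUT[B3] (row B3 above).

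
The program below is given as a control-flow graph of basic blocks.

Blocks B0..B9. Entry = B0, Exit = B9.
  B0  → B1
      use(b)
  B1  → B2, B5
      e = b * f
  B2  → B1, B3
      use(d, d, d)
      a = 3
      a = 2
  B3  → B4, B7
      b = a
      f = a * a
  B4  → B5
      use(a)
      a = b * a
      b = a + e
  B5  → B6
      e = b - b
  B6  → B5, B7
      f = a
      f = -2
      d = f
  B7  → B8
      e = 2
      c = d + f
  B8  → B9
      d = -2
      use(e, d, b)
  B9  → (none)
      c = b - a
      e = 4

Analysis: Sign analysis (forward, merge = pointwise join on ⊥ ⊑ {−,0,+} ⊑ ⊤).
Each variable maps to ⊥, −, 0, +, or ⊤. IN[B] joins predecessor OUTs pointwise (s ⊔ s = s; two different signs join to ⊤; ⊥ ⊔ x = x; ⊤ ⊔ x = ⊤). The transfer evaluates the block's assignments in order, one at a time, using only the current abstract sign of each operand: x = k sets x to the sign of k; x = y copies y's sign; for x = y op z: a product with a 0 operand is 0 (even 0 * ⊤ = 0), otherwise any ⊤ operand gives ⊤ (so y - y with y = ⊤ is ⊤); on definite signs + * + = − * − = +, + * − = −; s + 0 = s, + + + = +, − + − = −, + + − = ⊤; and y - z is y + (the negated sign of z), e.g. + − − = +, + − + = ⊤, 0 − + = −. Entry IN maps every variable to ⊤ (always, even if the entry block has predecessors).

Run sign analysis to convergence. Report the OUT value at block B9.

Per-block solution:
  B0:  IN=(all ⊤)  OUT=(all ⊤)
  B1:  IN=(all ⊤)  OUT=(all ⊤)
  B2:  IN=(all ⊤)  OUT={a:+; rest ⊤}
  B3:  IN={a:+; rest ⊤}  OUT={a:+, b:+, f:+; rest ⊤}
  B4:  IN={a:+, b:+, f:+; rest ⊤}  OUT={a:+, f:+; rest ⊤}
  B5:  IN=(all ⊤)  OUT=(all ⊤)
  B6:  IN=(all ⊤)  OUT={d:-, f:-; rest ⊤}
  B7:  IN=(all ⊤)  OUT={e:+; rest ⊤}
  B8:  IN={e:+; rest ⊤}  OUT={d:-, e:+; rest ⊤}
  B9:  IN={d:-, e:+; rest ⊤}  OUT={d:-, e:+; rest ⊤}

Merge at B9: IN[B9] = OUT[B8] = {a: ⊤, b: ⊤, c: ⊤, d: -, e: +, f: ⊤}
Applying B9's transfer function to that IN value gives OUT[B9] (row B9 above).

Answer: {a: ⊤, b: ⊤, c: ⊤, d: -, e: +, f: ⊤}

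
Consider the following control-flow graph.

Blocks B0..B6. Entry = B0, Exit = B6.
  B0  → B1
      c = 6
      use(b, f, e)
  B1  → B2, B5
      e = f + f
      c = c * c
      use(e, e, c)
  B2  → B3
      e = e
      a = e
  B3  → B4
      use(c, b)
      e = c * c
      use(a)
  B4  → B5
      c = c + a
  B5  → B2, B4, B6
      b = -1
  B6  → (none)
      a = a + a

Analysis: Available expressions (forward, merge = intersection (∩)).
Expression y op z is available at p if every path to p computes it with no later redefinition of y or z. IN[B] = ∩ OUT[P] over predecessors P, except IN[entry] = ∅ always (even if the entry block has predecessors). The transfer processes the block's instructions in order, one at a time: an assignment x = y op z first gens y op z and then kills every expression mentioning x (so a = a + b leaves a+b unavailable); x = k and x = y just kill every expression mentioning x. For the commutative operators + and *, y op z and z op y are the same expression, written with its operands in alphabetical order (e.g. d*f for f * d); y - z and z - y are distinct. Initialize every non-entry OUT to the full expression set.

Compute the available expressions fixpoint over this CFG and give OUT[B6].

Per-block solution:
  B0:  IN={}  OUT={}
  B1:  IN={}  OUT={f+f}
  B2:  IN={f+f}  OUT={f+f}
  B3:  IN={f+f}  OUT={c*c, f+f}
  B4:  IN={f+f}  OUT={f+f}
  B5:  IN={f+f}  OUT={f+f}
  B6:  IN={f+f}  OUT={f+f}

Merge at B6: IN[B6] = OUT[B5] = {f+f}
Applying B6's transfer function to that IN value gives OUT[B6] (row B6 above).

Answer: {f+f}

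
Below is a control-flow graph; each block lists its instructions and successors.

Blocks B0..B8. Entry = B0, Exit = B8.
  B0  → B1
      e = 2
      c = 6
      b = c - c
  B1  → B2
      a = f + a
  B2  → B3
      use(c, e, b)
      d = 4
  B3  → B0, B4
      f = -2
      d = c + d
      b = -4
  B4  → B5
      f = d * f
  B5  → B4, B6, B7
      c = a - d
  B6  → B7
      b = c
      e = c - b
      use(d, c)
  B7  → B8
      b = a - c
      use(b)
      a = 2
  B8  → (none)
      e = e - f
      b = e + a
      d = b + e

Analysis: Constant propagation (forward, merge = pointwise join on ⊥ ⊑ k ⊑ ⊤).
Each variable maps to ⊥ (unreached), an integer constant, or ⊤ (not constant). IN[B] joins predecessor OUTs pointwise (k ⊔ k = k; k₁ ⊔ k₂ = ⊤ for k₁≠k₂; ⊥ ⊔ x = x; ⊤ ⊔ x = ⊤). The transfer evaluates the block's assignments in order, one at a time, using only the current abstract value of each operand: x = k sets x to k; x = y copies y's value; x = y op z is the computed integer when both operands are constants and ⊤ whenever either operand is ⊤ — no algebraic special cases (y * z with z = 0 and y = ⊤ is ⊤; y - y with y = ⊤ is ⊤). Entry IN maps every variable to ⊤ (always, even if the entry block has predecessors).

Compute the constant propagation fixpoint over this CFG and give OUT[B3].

Answer: {a: ⊤, b: -4, c: 6, d: 10, e: 2, f: -2}

Working:
Per-block solution:
  B0:   IN=(all ⊤)   OUT={b:0, c:6, e:2; rest ⊤}
  B1:   IN={b:0, c:6, e:2; rest ⊤}   OUT={b:0, c:6, e:2; rest ⊤}
  B2:   IN={b:0, c:6, e:2; rest ⊤}   OUT={b:0, c:6, d:4, e:2; rest ⊤}
  B3:   IN={b:0, c:6, d:4, e:2; rest ⊤}   OUT={b:-4, c:6, d:10, e:2, f:-2; rest ⊤}
  B4:   IN={b:-4, d:10, e:2; rest ⊤}   OUT={b:-4, d:10, e:2; rest ⊤}
  B5:   IN={b:-4, d:10, e:2; rest ⊤}   OUT={b:-4, d:10, e:2; rest ⊤}
  B6:   IN={b:-4, d:10, e:2; rest ⊤}   OUT={d:10; rest ⊤}
  B7:   IN={d:10; rest ⊤}   OUT={a:2, d:10; rest ⊤}
  B8:   IN={a:2, d:10; rest ⊤}   OUT={a:2; rest ⊤}

Merge at B3: IN[B3] = OUT[B2] = {a: ⊤, b: 0, c: 6, d: 4, e: 2, f: ⊤}
Applying B3's transfer function to that IN value gives OUT[B3] (row B3 above).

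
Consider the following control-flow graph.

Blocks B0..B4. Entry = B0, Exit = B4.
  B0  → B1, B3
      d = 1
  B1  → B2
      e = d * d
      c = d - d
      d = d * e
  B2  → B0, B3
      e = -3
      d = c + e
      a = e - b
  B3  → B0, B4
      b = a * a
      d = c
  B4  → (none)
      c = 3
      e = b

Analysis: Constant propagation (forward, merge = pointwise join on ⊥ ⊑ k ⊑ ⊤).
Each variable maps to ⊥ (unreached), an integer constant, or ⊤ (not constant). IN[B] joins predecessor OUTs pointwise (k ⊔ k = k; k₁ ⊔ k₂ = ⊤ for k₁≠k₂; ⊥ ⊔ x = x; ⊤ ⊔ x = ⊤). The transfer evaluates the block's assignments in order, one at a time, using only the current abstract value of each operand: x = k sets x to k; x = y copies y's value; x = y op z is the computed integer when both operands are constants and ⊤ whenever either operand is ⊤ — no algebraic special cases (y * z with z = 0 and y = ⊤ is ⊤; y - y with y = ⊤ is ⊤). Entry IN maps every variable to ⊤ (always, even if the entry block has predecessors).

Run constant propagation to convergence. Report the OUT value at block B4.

Answer: {a: ⊤, b: ⊤, c: 3, d: ⊤, e: ⊤, f: ⊤}

Derivation:
Per-block solution:
  B0: | IN=(all ⊤) | OUT={d:1; rest ⊤}
  B1: | IN={d:1; rest ⊤} | OUT={c:0, d:1, e:1; rest ⊤}
  B2: | IN={c:0, d:1, e:1; rest ⊤} | OUT={c:0, d:-3, e:-3; rest ⊤}
  B3: | IN=(all ⊤) | OUT=(all ⊤)
  B4: | IN=(all ⊤) | OUT={c:3; rest ⊤}

Merge at B4: IN[B4] = OUT[B3] = {a: ⊤, b: ⊤, c: ⊤, d: ⊤, e: ⊤, f: ⊤}
Applying B4's transfer function to that IN value gives OUT[B4] (row B4 above).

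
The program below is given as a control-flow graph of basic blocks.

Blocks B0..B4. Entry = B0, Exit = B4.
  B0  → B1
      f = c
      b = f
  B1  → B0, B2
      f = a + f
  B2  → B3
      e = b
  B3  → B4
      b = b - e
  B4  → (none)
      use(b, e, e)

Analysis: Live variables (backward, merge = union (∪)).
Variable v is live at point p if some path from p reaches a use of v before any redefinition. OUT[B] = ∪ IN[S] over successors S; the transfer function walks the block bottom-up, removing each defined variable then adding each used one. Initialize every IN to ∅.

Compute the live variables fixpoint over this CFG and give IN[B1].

Per-block solution:
  B0:  IN={a, c}  OUT={a, b, c, f}
  B1:  IN={a, b, c, f}  OUT={a, b, c}
  B2:  IN={b}  OUT={b, e}
  B3:  IN={b, e}  OUT={b, e}
  B4:  IN={b, e}  OUT={}

Merge at B1: OUT[B1] = IN[B0] ⊔ IN[B2] = {a, b, c}
Applying B1's transfer function to that OUT value gives IN[B1] (row B1 above).

Answer: {a, b, c, f}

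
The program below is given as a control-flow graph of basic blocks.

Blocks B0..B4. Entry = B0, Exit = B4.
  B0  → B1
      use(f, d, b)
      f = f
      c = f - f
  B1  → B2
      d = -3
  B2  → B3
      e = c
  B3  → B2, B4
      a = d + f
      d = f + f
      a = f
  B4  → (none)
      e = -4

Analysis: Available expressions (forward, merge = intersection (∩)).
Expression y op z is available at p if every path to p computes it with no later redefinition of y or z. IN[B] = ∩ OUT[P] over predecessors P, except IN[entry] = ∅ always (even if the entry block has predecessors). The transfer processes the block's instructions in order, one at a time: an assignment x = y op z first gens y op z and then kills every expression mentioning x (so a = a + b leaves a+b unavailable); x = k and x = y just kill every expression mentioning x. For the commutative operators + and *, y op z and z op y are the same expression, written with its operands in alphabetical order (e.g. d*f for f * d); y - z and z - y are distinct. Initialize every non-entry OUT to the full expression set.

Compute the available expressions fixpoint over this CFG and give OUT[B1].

Converged values:
  B0:  IN={}  OUT={f-f}
  B1:  IN={f-f}  OUT={f-f}
  B2:  IN={f-f}  OUT={f-f}
  B3:  IN={f-f}  OUT={f+f, f-f}
  B4:  IN={f+f, f-f}  OUT={f+f, f-f}

Merge at B1: IN[B1] = OUT[B0] = {f-f}
Applying B1's transfer function to that IN value gives OUT[B1] (row B1 above).

Answer: {f-f}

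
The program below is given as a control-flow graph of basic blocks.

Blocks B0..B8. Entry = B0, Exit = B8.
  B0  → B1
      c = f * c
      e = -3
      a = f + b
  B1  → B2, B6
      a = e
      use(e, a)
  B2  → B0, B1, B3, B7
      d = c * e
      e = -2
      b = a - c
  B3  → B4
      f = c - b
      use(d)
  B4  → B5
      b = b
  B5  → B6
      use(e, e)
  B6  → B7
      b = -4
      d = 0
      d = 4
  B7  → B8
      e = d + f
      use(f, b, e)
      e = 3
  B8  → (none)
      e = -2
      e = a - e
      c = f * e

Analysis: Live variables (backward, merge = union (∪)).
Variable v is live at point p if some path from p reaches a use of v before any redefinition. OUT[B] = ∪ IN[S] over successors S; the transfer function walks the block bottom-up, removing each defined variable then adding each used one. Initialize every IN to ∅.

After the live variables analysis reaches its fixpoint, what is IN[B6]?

Fixpoint table:
  B0: | IN={b, c, f} | OUT={c, e, f}
  B1: | IN={c, e, f} | OUT={a, c, e, f}
  B2: | IN={a, c, e, f} | OUT={a, b, c, d, e, f}
  B3: | IN={a, b, c, d, e} | OUT={a, b, e, f}
  B4: | IN={a, b, e, f} | OUT={a, e, f}
  B5: | IN={a, e, f} | OUT={a, f}
  B6: | IN={a, f} | OUT={a, b, d, f}
  B7: | IN={a, b, d, f} | OUT={a, f}
  B8: | IN={a, f} | OUT={}

Merge at B6: OUT[B6] = IN[B7] = {a, b, d, f}
Applying B6's transfer function to that OUT value gives IN[B6] (row B6 above).

Answer: {a, f}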